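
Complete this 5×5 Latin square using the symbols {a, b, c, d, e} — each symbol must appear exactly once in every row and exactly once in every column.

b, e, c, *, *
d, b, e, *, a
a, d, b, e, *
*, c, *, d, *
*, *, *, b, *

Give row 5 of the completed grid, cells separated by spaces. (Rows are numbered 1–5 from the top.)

c a d b e

(r1,c4) = a
(r1,c5) = d
(r2,c4) = c
(r3,c5) = c
(r4,c1) = e
(r4,c3) = a
(r4,c5) = b
(r5,c1) = c
(r5,c2) = a
(r5,c3) = d
(r5,c5) = e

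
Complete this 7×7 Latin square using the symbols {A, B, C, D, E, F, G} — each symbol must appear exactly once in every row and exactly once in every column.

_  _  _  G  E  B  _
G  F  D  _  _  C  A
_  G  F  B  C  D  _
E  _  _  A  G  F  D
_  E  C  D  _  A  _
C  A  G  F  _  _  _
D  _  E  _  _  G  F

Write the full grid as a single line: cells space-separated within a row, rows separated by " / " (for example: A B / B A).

F D A G E B C / G F D E B C A / A G F B C D E / E C B A G F D / B E C D F A G / C A G F D E B / D B E C A G F

(r1,c3) = A
(r1,c7) = C
(r2,c4) = E
(r2,c5) = B
(r3,c1) = A
(r3,c7) = E
(r4,c3) = B
(r5,c5) = F
(r6,c5) = D
(r6,c6) = E
(r6,c7) = B
(r7,c4) = C
(r7,c5) = A
(r1,c1) = F
(r1,c2) = D
(r4,c2) = C
(r5,c1) = B
(r5,c7) = G
(r7,c2) = B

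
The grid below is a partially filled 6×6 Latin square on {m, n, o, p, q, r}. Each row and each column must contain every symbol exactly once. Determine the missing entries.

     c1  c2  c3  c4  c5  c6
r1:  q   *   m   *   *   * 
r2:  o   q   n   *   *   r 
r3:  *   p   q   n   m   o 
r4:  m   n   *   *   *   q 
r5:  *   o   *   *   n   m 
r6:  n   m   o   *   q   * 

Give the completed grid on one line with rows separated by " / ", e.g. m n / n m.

Cell (r1,c2): row 1 has {m,q}; column 2 has {m,n,o,p,q} → r.
Cell (r2,c5): row 2 has {n,o,q,r}; column 5 has {m,n,q} → p.
Cell (r3,c1): row 3 has {m,n,o,p,q}; column 1 has {m,n,o,q} → r.
Cell (r5,c1): row 5 has {m,n,o}; column 1 has {m,n,o,q,r} → p.
Cell (r5,c3): row 5 has {m,n,o,p}; column 3 has {m,n,o,q} → r.
Cell (r5,c4): row 5 has {m,n,o,p,r}; column 4 has {n} → q.
Cell (r6,c6): row 6 has {m,n,o,q}; column 6 has {m,o,q,r} → p.
Cell (r1,c5): row 1 has {m,q,r}; column 5 has {m,n,p,q} → o.
Cell (r1,c6): row 1 has {m,o,q,r}; column 6 has {m,o,p,q,r} → n.
Cell (r2,c4): row 2 has {n,o,p,q,r}; column 4 has {n,q} → m.
Cell (r4,c3): row 4 has {m,n,q}; column 3 has {m,n,o,q,r} → p.
Cell (r4,c5): row 4 has {m,n,p,q}; column 5 has {m,n,o,p,q} → r.
Cell (r6,c4): row 6 has {m,n,o,p,q}; column 4 has {m,n,q} → r.
Cell (r1,c4): row 1 has {m,n,o,q,r}; column 4 has {m,n,q,r} → p.
Cell (r4,c4): row 4 has {m,n,p,q,r}; column 4 has {m,n,p,q,r} → o.

q r m p o n / o q n m p r / r p q n m o / m n p o r q / p o r q n m / n m o r q p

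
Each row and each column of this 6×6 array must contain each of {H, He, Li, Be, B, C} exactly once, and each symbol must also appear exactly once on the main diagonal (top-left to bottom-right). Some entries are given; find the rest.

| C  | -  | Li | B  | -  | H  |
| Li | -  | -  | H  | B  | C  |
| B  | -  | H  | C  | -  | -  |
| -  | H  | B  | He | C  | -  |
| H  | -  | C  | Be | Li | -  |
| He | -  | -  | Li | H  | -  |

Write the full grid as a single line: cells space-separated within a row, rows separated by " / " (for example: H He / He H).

At row 2, column 2: row 2 has {H,Li,B,C}; column 2 has {H}; the diagonal has {H,He,Li,C}; that leaves Be.
At row 2, column 3: row 2 has {H,Li,Be,B,C}; column 3 has {H,Li,B,C}; that leaves He.
At row 4, column 1: row 4 has {H,He,B,C}; column 1 has {H,He,Li,B,C}; that leaves Be.
At row 4, column 6: row 4 has {H,He,Be,B,C}; column 6 has {H,C}; that leaves Li.
At row 6, column 3: row 6 has {H,He,Li}; column 3 has {H,He,Li,B,C}; that leaves Be.
At row 6, column 6: row 6 has {H,He,Li,Be}; column 6 has {H,Li,C}; the diagonal has {H,He,Li,Be,C}; that leaves B.
At row 1, column 2: row 1 has {H,Li,B,C}; column 2 has {H,Be}; that leaves He.
At row 1, column 5: row 1 has {H,He,Li,B,C}; column 5 has {H,Li,B,C}; that leaves Be.
At row 3, column 2: row 3 has {H,B,C}; column 2 has {H,He,Be}; that leaves Li.
At row 3, column 5: row 3 has {H,Li,B,C}; column 5 has {H,Li,Be,B,C}; that leaves He.
At row 3, column 6: row 3 has {H,He,Li,B,C}; column 6 has {H,Li,B,C}; that leaves Be.
At row 5, column 2: row 5 has {H,Li,Be,C}; column 2 has {H,He,Li,Be}; that leaves B.
At row 5, column 6: row 5 has {H,Li,Be,B,C}; column 6 has {H,Li,Be,B,C}; that leaves He.
At row 6, column 2: row 6 has {H,He,Li,Be,B}; column 2 has {H,He,Li,Be,B}; that leaves C.

C He Li B Be H / Li Be He H B C / B Li H C He Be / Be H B He C Li / H B C Be Li He / He C Be Li H B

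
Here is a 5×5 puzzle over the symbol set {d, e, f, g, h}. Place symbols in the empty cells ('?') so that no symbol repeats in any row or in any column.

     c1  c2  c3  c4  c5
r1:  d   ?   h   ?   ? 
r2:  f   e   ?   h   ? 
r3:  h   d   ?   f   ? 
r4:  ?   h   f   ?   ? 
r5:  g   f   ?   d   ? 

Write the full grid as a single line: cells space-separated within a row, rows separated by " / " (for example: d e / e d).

d g h e f / f e d h g / h d g f e / e h f g d / g f e d h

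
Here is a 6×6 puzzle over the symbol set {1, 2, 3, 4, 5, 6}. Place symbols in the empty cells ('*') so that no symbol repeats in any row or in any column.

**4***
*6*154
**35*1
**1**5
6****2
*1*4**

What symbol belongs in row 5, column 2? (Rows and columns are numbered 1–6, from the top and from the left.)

4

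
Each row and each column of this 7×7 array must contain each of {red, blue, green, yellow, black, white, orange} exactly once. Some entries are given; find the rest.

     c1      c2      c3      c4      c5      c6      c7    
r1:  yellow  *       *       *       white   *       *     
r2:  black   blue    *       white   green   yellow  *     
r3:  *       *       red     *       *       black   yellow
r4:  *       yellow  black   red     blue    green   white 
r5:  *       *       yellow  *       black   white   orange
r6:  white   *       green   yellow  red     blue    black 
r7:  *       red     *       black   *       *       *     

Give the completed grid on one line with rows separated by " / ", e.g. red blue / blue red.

At row 2, column 3: row 2 has {blue,green,yellow,black,white}; column 3 has {red,green,yellow,black}; that leaves orange.
At row 2, column 7: row 2 has {blue,green,yellow,black,white,orange}; column 7 has {yellow,black,white,orange}; that leaves red.
At row 3, column 5: row 3 has {red,yellow,black}; column 5 has {red,blue,green,black,white}; that leaves orange.
At row 4, column 1: row 4 has {red,blue,green,yellow,black,white}; column 1 has {yellow,black,white}; that leaves orange.
At row 5, column 2: row 5 has {yellow,black,white,orange}; column 2 has {red,blue,yellow}; that leaves green.
At row 5, column 4: row 5 has {green,yellow,black,white,orange}; column 4 has {red,yellow,black,white}; that leaves blue.
At row 6, column 2: row 6 has {red,blue,green,yellow,black,white}; column 2 has {red,blue,green,yellow}; that leaves orange.
At row 7, column 5: row 7 has {red,black}; column 5 has {red,blue,green,black,white,orange}; that leaves yellow.
At row 7, column 6: row 7 has {red,yellow,black}; column 6 has {blue,green,yellow,black,white}; that leaves orange.
At row 1, column 2: row 1 has {yellow,white}; column 2 has {red,blue,green,yellow,orange}; that leaves black.
At row 1, column 3: row 1 has {yellow,black,white}; column 3 has {red,green,yellow,black,orange}; that leaves blue.
At row 1, column 6: row 1 has {blue,yellow,black,white}; column 6 has {blue,green,yellow,black,white,orange}; that leaves red.
At row 1, column 7: row 1 has {red,blue,yellow,black,white}; column 7 has {red,yellow,black,white,orange}; that leaves green.
At row 3, column 2: row 3 has {red,yellow,black,orange}; column 2 has {red,blue,green,yellow,black,orange}; that leaves white.
At row 3, column 4: row 3 has {red,yellow,black,white,orange}; column 4 has {red,blue,yellow,black,white}; that leaves green.
At row 5, column 1: row 5 has {blue,green,yellow,black,white,orange}; column 1 has {yellow,black,white,orange}; that leaves red.
At row 7, column 3: row 7 has {red,yellow,black,orange}; column 3 has {red,blue,green,yellow,black,orange}; that leaves white.
At row 7, column 7: row 7 has {red,yellow,black,white,orange}; column 7 has {red,green,yellow,black,white,orange}; that leaves blue.
At row 1, column 4: row 1 has {red,blue,green,yellow,black,white}; column 4 has {red,blue,green,yellow,black,white}; that leaves orange.
At row 3, column 1: row 3 has {red,green,yellow,black,white,orange}; column 1 has {red,yellow,black,white,orange}; that leaves blue.
At row 7, column 1: row 7 has {red,blue,yellow,black,white,orange}; column 1 has {red,blue,yellow,black,white,orange}; that leaves green.

yellow black blue orange white red green / black blue orange white green yellow red / blue white red green orange black yellow / orange yellow black red blue green white / red green yellow blue black white orange / white orange green yellow red blue black / green red white black yellow orange blue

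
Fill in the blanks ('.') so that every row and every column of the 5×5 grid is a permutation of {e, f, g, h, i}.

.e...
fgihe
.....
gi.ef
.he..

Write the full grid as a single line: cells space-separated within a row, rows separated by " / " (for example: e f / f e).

h e f g i / f g i h e / e f g i h / g i h e f / i h e f g

(r3,c2) = f
(r4,c3) = h
(r5,c1) = i
(r5,c5) = g
(r1,c1) = h
(r1,c5) = i
(r3,c1) = e
(r3,c3) = g
(r3,c4) = i
(r3,c5) = h
(r5,c4) = f
(r1,c3) = f
(r1,c4) = g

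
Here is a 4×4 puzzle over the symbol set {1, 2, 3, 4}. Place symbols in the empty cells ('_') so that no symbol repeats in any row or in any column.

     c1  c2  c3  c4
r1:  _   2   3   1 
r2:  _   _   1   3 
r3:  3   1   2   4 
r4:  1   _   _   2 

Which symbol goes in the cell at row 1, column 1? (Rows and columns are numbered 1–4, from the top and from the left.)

(r1,c1): row 1 has {1,2,3}; column 1 has {1,3}, so it must be 4.

4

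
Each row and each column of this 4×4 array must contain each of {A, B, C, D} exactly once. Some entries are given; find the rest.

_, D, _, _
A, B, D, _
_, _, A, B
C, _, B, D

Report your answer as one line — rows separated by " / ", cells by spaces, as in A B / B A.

row 1 has {D}; column 1 has {A,C} — only B is left for (r1,c1).
row 1 has {B,D}; column 3 has {A,B,D} — only C is left for (r1,c3).
row 1 has {B,C,D}; column 4 has {B,D} — only A is left for (r1,c4).
row 2 has {A,B,D}; column 4 has {A,B,D} — only C is left for (r2,c4).
row 3 has {A,B}; column 1 has {A,B,C} — only D is left for (r3,c1).
row 3 has {A,B,D}; column 2 has {B,D} — only C is left for (r3,c2).
row 4 has {B,C,D}; column 2 has {B,C,D} — only A is left for (r4,c2).

B D C A / A B D C / D C A B / C A B D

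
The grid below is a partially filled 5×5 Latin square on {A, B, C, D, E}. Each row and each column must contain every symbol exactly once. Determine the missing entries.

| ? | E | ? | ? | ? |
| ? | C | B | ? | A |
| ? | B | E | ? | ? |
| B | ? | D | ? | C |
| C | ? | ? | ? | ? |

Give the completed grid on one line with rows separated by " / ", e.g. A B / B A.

D E C A B / E C B D A / A B E C D / B A D E C / C D A B E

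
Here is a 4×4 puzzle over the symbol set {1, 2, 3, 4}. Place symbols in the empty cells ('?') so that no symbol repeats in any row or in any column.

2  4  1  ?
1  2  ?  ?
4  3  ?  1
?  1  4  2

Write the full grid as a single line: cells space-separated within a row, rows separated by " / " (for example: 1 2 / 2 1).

2 4 1 3 / 1 2 3 4 / 4 3 2 1 / 3 1 4 2

row 1 has {1,2,4}; column 4 has {1,2} — only 3 is left for (r1,c4).
row 2 has {1,2}; column 3 has {1,4} — only 3 is left for (r2,c3).
row 2 has {1,2,3}; column 4 has {1,2,3} — only 4 is left for (r2,c4).
row 3 has {1,3,4}; column 3 has {1,3,4} — only 2 is left for (r3,c3).
row 4 has {1,2,4}; column 1 has {1,2,4} — only 3 is left for (r4,c1).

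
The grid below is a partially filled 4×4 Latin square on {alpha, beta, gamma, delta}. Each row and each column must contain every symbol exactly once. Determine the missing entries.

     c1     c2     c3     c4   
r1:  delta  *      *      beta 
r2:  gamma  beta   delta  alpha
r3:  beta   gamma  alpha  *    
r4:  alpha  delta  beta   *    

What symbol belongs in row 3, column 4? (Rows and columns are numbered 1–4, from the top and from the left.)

row 1 has {beta,delta}; column 2 has {beta,gamma,delta} — only alpha is left for (r1,c2).
row 1 has {alpha,beta,delta}; column 3 has {alpha,beta,delta} — only gamma is left for (r1,c3).
row 3 has {alpha,beta,gamma}; column 4 has {alpha,beta} — only delta is left for (r3,c4).

delta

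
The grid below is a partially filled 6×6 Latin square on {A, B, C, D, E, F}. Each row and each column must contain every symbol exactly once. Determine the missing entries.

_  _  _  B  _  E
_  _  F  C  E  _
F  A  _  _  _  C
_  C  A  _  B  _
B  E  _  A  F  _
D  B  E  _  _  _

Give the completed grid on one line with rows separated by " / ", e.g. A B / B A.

C F D B A E / A D F C E B / F A B E D C / E C A D B F / B E C A F D / D B E F C A

(r2,c1) = A
(r2,c2) = D
(r2,c6) = B
(r3,c5) = D
(r4,c1) = E
(r5,c6) = D
(r6,c4) = F
(r6,c6) = A
(r1,c1) = C
(r1,c2) = F
(r1,c3) = D
(r1,c5) = A
(r3,c3) = B
(r3,c4) = E
(r4,c4) = D
(r4,c6) = F
(r5,c3) = C
(r6,c5) = C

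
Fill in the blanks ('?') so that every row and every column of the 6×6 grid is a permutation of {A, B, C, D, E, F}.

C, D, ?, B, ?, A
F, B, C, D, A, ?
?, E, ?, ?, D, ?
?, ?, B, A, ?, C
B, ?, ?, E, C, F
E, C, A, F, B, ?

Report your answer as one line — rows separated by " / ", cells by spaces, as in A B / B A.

(r2,c6) = E
(r3,c1) = A
(r3,c3) = F
(r3,c4) = C
(r3,c6) = B
(r4,c1) = D
(r4,c2) = F
(r4,c5) = E
(r5,c2) = A
(r5,c3) = D
(r6,c6) = D
(r1,c3) = E
(r1,c5) = F

C D E B F A / F B C D A E / A E F C D B / D F B A E C / B A D E C F / E C A F B D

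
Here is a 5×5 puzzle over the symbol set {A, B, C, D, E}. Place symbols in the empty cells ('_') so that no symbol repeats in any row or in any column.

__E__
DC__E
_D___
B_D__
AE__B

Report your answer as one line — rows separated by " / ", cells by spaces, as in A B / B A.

(r1,c1) = C
(r3,c1) = E
(r4,c2) = A
(r4,c5) = C
(r5,c3) = C
(r5,c4) = D
(r1,c2) = B
(r1,c4) = A
(r1,c5) = D
(r2,c4) = B
(r3,c4) = C
(r3,c5) = A
(r4,c4) = E
(r2,c3) = A
(r3,c3) = B

C B E A D / D C A B E / E D B C A / B A D E C / A E C D B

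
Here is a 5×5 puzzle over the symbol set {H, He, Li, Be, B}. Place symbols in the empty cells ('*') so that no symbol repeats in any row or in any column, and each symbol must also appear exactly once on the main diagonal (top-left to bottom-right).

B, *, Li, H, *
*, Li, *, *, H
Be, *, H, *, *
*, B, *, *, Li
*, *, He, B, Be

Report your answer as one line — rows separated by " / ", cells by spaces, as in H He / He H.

B Be Li H He / He Li B Be H / Be He H Li B / H B Be He Li / Li H He B Be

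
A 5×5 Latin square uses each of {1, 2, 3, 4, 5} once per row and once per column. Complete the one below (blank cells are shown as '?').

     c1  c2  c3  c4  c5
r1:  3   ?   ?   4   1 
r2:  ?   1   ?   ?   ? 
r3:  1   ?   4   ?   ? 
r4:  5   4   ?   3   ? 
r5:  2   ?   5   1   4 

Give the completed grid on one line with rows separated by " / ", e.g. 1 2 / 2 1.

3 5 2 4 1 / 4 1 3 2 5 / 1 2 4 5 3 / 5 4 1 3 2 / 2 3 5 1 4

(r1,c3) = 2
(r2,c1) = 4
(r2,c3) = 3
(r4,c3) = 1
(r4,c5) = 2
(r5,c2) = 3
(r1,c2) = 5
(r2,c5) = 5
(r3,c2) = 2
(r3,c4) = 5
(r3,c5) = 3
(r2,c4) = 2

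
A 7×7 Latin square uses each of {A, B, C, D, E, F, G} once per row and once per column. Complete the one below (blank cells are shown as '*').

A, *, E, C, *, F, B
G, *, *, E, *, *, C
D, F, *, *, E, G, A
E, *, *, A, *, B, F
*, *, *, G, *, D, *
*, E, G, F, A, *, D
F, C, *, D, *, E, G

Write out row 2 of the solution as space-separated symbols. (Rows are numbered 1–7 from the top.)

G B F E D A C

(r2,c6) = A
(r3,c4) = B
(r5,c7) = E
(r6,c6) = C
(r7,c5) = B
(r3,c3) = C
(r4,c3) = D
(r6,c1) = B
(r7,c3) = A
(r4,c2) = G
(r4,c5) = C
(r5,c1) = C
(r5,c5) = F
(r1,c2) = D
(r1,c5) = G
(r2,c2) = B
(r2,c3) = F
(r2,c5) = D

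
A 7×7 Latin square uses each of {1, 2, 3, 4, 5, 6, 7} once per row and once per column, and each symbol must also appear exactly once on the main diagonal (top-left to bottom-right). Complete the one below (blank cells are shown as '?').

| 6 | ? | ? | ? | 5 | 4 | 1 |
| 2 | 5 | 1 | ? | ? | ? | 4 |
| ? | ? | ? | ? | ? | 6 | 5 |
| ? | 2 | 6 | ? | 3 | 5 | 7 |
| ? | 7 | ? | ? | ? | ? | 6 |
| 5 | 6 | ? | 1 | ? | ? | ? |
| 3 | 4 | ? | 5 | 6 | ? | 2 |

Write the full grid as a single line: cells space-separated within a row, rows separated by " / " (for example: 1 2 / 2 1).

6 3 2 7 5 4 1 / 2 5 1 6 7 3 4 / 7 1 3 2 4 6 5 / 1 2 6 4 3 5 7 / 4 7 5 3 1 2 6 / 5 6 4 1 2 7 3 / 3 4 7 5 6 1 2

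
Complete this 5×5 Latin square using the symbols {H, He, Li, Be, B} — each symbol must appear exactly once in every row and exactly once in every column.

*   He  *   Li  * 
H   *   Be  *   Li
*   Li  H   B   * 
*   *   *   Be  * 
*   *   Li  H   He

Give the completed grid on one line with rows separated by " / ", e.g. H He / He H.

Be He B Li H / H B Be He Li / He Li H B Be / Li H He Be B / B Be Li H He

row 1 has {He,Li}; column 3 has {H,Li,Be} — only B is left for (r1,c3).
row 2 has {H,Li,Be}; column 2 has {He,Li} — only B is left for (r2,c2).
row 2 has {H,Li,Be,B}; column 4 has {H,Li,Be,B} — only He is left for (r2,c4).
row 3 has {H,Li,B}; column 5 has {He,Li} — only Be is left for (r3,c5).
row 4 has {Be}; column 2 has {He,Li,B} — only H is left for (r4,c2).
row 4 has {H,Be}; column 3 has {H,Li,Be,B} — only He is left for (r4,c3).
row 4 has {H,He,Be}; column 5 has {He,Li,Be} — only B is left for (r4,c5).
row 5 has {H,He,Li}; column 2 has {H,He,Li,B} — only Be is left for (r5,c2).
row 1 has {He,Li,B}; column 1 has {H} — only Be is left for (r1,c1).
row 1 has {He,Li,Be,B}; column 5 has {He,Li,Be,B} — only H is left for (r1,c5).
row 3 has {H,Li,Be,B}; column 1 has {H,Be} — only He is left for (r3,c1).
row 4 has {H,He,Be,B}; column 1 has {H,He,Be} — only Li is left for (r4,c1).
row 5 has {H,He,Li,Be}; column 1 has {H,He,Li,Be} — only B is left for (r5,c1).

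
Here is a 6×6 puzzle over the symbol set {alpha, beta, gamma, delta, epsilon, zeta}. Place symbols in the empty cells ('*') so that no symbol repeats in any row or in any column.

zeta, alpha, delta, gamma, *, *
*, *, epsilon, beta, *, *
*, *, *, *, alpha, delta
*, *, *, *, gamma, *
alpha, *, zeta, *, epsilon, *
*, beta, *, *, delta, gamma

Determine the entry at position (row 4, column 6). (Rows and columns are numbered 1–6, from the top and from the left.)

zeta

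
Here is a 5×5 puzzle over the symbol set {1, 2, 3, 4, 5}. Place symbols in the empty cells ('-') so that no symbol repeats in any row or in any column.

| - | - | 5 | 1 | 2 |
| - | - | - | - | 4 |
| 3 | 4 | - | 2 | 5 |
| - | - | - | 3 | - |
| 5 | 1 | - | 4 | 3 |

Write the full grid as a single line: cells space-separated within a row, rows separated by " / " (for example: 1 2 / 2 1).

row 1 has {1,2,5}; column 1 has {3,5} — only 4 is left for (r1,c1).
row 1 has {1,2,4,5}; column 2 has {1,4} — only 3 is left for (r1,c2).
row 2 has {4}; column 4 has {1,2,3,4} — only 5 is left for (r2,c4).
row 3 has {2,3,4,5}; column 3 has {5} — only 1 is left for (r3,c3).
row 4 has {3}; column 5 has {2,3,4,5} — only 1 is left for (r4,c5).
row 5 has {1,3,4,5}; column 3 has {1,5} — only 2 is left for (r5,c3).
row 2 has {4,5}; column 2 has {1,3,4} — only 2 is left for (r2,c2).
row 2 has {2,4,5}; column 3 has {1,2,5} — only 3 is left for (r2,c3).
row 4 has {1,3}; column 1 has {3,4,5} — only 2 is left for (r4,c1).
row 4 has {1,2,3}; column 2 has {1,2,3,4} — only 5 is left for (r4,c2).
row 4 has {1,2,3,5}; column 3 has {1,2,3,5} — only 4 is left for (r4,c3).
row 2 has {2,3,4,5}; column 1 has {2,3,4,5} — only 1 is left for (r2,c1).

4 3 5 1 2 / 1 2 3 5 4 / 3 4 1 2 5 / 2 5 4 3 1 / 5 1 2 4 3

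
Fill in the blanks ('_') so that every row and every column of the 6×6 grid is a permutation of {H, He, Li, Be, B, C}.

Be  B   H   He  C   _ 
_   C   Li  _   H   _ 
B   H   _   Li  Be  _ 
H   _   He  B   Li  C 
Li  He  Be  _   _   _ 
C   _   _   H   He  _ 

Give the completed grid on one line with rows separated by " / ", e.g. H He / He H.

Be B H He C Li / He C Li Be H B / B H C Li Be He / H Be He B Li C / Li He Be C B H / C Li B H He Be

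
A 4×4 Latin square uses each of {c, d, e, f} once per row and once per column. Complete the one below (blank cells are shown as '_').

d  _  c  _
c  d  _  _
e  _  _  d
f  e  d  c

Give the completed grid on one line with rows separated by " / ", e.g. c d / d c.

(r1,c2) = f
(r1,c4) = e
(r2,c4) = f
(r3,c2) = c
(r3,c3) = f
(r2,c3) = e

d f c e / c d e f / e c f d / f e d c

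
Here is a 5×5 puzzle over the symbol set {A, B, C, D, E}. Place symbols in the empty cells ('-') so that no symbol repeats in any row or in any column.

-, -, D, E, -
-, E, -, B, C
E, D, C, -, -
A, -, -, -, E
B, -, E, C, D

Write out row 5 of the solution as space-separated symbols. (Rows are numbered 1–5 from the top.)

B A E C D

(r1,c1) = C
(r2,c1) = D
(r2,c3) = A
(r3,c4) = A
(r3,c5) = B
(r4,c3) = B
(r4,c4) = D
(r5,c2) = A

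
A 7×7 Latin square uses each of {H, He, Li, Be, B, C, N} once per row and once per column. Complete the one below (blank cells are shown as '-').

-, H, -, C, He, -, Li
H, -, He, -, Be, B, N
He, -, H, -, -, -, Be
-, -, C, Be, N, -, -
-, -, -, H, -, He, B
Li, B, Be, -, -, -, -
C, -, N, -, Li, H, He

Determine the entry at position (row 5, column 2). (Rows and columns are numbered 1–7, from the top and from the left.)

N

(r1,c3) = B
(r2,c4) = Li
(r4,c1) = B
(r4,c6) = Li
(r4,c7) = H
(r5,c3) = Li
(r5,c5) = C
(r6,c5) = H
(r6,c7) = C
(r7,c2) = Be
(r7,c4) = B
(r2,c2) = C
(r3,c4) = N
(r3,c5) = B
(r3,c6) = C
(r4,c2) = He
(r5,c2) = N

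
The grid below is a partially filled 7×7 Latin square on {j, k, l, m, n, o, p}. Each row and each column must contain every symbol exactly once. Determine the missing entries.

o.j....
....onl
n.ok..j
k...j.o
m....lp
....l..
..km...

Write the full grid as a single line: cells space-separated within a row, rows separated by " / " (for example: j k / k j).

o p j l n k m / p k m j o n l / n l o k m p j / k n l p j m o / m j n o k l p / j m p n l o k / l o k m p j n

(r5,c3) = n
(r5,c5) = k
(r7,c7) = n
(r7,c5) = p
(r3,c5) = m
(r3,c6) = p
(r4,c6) = m
(r1,c5) = n
(r1,c6) = k
(r1,c7) = m
(r3,c2) = l
(r6,c7) = k
(r1,c2) = p
(r1,c4) = l
(r4,c2) = n
(r4,c4) = p
(r2,c4) = j
(r4,c3) = l
(r5,c4) = o
(r6,c4) = n
(r2,c1) = p
(r2,c3) = m
(r5,c2) = j
(r6,c1) = j
(r6,c3) = p
(r6,c6) = o
(r7,c1) = l
(r7,c2) = o
(r7,c6) = j
(r2,c2) = k
(r6,c2) = m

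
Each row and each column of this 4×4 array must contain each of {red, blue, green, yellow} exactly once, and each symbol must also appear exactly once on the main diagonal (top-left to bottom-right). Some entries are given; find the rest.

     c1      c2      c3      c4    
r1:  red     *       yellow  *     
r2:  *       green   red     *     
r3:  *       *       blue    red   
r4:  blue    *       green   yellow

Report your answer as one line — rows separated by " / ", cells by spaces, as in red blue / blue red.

red blue yellow green / yellow green red blue / green yellow blue red / blue red green yellow

(r1,c2) = blue
(r1,c4) = green
(r2,c1) = yellow
(r2,c4) = blue
(r3,c1) = green
(r3,c2) = yellow
(r4,c2) = red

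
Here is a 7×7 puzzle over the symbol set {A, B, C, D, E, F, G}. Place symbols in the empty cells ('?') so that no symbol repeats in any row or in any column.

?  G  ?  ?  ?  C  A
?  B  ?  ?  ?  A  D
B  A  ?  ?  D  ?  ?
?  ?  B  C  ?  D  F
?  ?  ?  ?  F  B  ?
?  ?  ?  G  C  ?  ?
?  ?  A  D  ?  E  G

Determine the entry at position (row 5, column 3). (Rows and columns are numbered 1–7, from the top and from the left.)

(r4,c2) = E
(r6,c6) = F
(r7,c5) = B
(r1,c5) = E
(r2,c5) = G
(r3,c6) = G
(r4,c5) = A
(r6,c2) = D
(r6,c3) = E
(r6,c7) = B
(r4,c1) = G
(r5,c2) = C
(r5,c7) = E
(r6,c1) = A
(r7,c2) = F
(r3,c7) = C
(r5,c1) = D
(r5,c3) = G

G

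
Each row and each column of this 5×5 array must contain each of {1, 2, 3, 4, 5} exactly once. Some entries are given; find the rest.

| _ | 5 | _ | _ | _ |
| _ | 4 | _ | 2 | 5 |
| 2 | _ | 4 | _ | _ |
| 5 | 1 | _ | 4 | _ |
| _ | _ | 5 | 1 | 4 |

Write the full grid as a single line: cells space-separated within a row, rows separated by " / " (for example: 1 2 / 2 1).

4 5 1 3 2 / 1 4 3 2 5 / 2 3 4 5 1 / 5 1 2 4 3 / 3 2 5 1 4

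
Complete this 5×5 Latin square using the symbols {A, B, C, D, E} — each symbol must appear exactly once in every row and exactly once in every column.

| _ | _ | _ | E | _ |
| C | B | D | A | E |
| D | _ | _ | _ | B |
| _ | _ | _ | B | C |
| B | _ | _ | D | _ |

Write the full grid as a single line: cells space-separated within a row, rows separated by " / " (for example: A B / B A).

A C B E D / C B D A E / D A E C B / E D A B C / B E C D A

Cell (r1,c1): row 1 has {E}; column 1 has {B,C,D} → A.
Cell (r1,c5): row 1 has {A,E}; column 5 has {B,C,E} → D.
Cell (r3,c4): row 3 has {B,D}; column 4 has {A,B,D,E} → C.
Cell (r4,c1): row 4 has {B,C}; column 1 has {A,B,C,D} → E.
Cell (r4,c3): row 4 has {B,C,E}; column 3 has {D} → A.
Cell (r5,c5): row 5 has {B,D}; column 5 has {B,C,D,E} → A.
Cell (r1,c2): row 1 has {A,D,E}; column 2 has {B} → C.
Cell (r1,c3): row 1 has {A,C,D,E}; column 3 has {A,D} → B.
Cell (r3,c3): row 3 has {B,C,D}; column 3 has {A,B,D} → E.
Cell (r4,c2): row 4 has {A,B,C,E}; column 2 has {B,C} → D.
Cell (r5,c2): row 5 has {A,B,D}; column 2 has {B,C,D} → E.
Cell (r5,c3): row 5 has {A,B,D,E}; column 3 has {A,B,D,E} → C.
Cell (r3,c2): row 3 has {B,C,D,E}; column 2 has {B,C,D,E} → A.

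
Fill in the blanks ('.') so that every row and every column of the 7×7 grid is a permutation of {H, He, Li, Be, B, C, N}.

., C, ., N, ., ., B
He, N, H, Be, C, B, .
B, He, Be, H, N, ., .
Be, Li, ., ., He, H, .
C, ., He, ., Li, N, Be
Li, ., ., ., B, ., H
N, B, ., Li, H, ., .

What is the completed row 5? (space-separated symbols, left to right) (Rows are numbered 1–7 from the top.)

C H He B Li N Be

At row 1, column 1: row 1 has {B,C,N}; column 1 has {He,Li,Be,B,C,N}; that leaves H.
At row 1, column 3: row 1 has {H,B,C,N}; column 3 has {H,He,Be}; that leaves Li.
At row 1, column 5: row 1 has {H,Li,B,C,N}; column 5 has {H,He,Li,B,C,N}; that leaves Be.
At row 1, column 6: row 1 has {H,Li,Be,B,C,N}; column 6 has {H,B,N}; that leaves He.
At row 2, column 7: row 2 has {H,He,Be,B,C,N}; column 7 has {H,Be,B}; that leaves Li.
At row 3, column 7: row 3 has {H,He,Be,B,N}; column 7 has {H,Li,Be,B}; that leaves C.
At row 4, column 7: row 4 has {H,He,Li,Be}; column 7 has {H,Li,Be,B,C}; that leaves N.
At row 5, column 2: row 5 has {He,Li,Be,C,N}; column 2 has {He,Li,B,C,N}; that leaves H.
At row 5, column 4: row 5 has {H,He,Li,Be,C,N}; column 4 has {H,Li,Be,N}; that leaves B.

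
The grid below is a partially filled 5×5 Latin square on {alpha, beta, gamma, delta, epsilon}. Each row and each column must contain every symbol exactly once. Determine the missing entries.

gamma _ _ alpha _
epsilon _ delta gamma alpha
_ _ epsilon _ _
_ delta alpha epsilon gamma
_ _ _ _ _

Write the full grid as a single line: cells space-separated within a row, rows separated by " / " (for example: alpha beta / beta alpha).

Cell (r1,c3): row 1 has {alpha,gamma}; column 3 has {alpha,delta,epsilon} → beta.
Cell (r2,c2): row 2 has {alpha,gamma,delta,epsilon}; column 2 has {delta} → beta.
Cell (r4,c1): row 4 has {alpha,gamma,delta,epsilon}; column 1 has {gamma,epsilon} → beta.
Cell (r5,c3): row 5 is empty so far; column 3 has {alpha,beta,delta,epsilon} → gamma.
Cell (r1,c2): row 1 has {alpha,beta,gamma}; column 2 has {beta,delta} → epsilon.
Cell (r1,c5): row 1 has {alpha,beta,gamma,epsilon}; column 5 has {alpha,gamma} → delta.
Cell (r3,c5): row 3 has {epsilon}; column 5 has {alpha,gamma,delta} → beta.
Cell (r5,c2): row 5 has {gamma}; column 2 has {beta,delta,epsilon} → alpha.
Cell (r5,c5): row 5 has {alpha,gamma}; column 5 has {alpha,beta,gamma,delta} → epsilon.
Cell (r3,c2): row 3 has {beta,epsilon}; column 2 has {alpha,beta,delta,epsilon} → gamma.
Cell (r3,c4): row 3 has {beta,gamma,epsilon}; column 4 has {alpha,gamma,epsilon} → delta.
Cell (r5,c1): row 5 has {alpha,gamma,epsilon}; column 1 has {beta,gamma,epsilon} → delta.
Cell (r5,c4): row 5 has {alpha,gamma,delta,epsilon}; column 4 has {alpha,gamma,delta,epsilon} → beta.
Cell (r3,c1): row 3 has {beta,gamma,delta,epsilon}; column 1 has {beta,gamma,delta,epsilon} → alpha.

gamma epsilon beta alpha delta / epsilon beta delta gamma alpha / alpha gamma epsilon delta beta / beta delta alpha epsilon gamma / delta alpha gamma beta epsilon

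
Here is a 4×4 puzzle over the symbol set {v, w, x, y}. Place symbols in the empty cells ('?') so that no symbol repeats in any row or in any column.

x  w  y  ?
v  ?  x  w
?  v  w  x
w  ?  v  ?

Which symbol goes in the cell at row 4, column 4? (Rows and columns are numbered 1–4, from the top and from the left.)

y

Cell (r1,c4): row 1 has {w,x,y}; column 4 has {w,x} → v.
Cell (r2,c2): row 2 has {v,w,x}; column 2 has {v,w} → y.
Cell (r3,c1): row 3 has {v,w,x}; column 1 has {v,w,x} → y.
Cell (r4,c2): row 4 has {v,w}; column 2 has {v,w,y} → x.
Cell (r4,c4): row 4 has {v,w,x}; column 4 has {v,w,x} → y.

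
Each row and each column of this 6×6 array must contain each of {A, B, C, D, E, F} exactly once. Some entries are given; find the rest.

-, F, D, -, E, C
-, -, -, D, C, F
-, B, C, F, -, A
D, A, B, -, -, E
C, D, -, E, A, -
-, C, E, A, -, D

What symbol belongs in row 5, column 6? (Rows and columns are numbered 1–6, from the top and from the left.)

B

(r1,c4) = B
(r2,c2) = E
(r2,c3) = A
(r3,c1) = E
(r3,c5) = D
(r4,c4) = C
(r4,c5) = F
(r5,c3) = F
(r5,c6) = B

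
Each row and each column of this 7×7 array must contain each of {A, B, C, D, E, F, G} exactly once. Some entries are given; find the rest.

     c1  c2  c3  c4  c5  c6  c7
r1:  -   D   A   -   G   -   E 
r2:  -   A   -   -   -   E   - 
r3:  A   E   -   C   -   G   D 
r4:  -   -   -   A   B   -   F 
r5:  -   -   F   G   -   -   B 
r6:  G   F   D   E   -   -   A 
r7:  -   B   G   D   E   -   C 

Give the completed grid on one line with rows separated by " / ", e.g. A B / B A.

C D A B G F E / B A C F D E G / A E B C F G D / D G E A B C F / E C F G A D B / G F D E C B A / F B G D E A C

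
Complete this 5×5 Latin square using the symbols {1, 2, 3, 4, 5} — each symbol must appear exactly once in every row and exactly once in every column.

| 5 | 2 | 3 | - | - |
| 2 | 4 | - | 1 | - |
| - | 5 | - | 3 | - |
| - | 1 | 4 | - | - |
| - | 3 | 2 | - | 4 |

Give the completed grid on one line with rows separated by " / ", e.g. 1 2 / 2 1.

5 2 3 4 1 / 2 4 5 1 3 / 4 5 1 3 2 / 3 1 4 2 5 / 1 3 2 5 4

row 1 has {2,3,5}; column 4 has {1,3} — only 4 is left for (r1,c4).
row 1 has {2,3,4,5}; column 5 has {4} — only 1 is left for (r1,c5).
row 2 has {1,2,4}; column 3 has {2,3,4} — only 5 is left for (r2,c3).
row 2 has {1,2,4,5}; column 5 has {1,4} — only 3 is left for (r2,c5).
row 3 has {3,5}; column 3 has {2,3,4,5} — only 1 is left for (r3,c3).
row 3 has {1,3,5}; column 5 has {1,3,4} — only 2 is left for (r3,c5).
row 4 has {1,4}; column 1 has {2,5} — only 3 is left for (r4,c1).
row 4 has {1,3,4}; column 5 has {1,2,3,4} — only 5 is left for (r4,c5).
row 5 has {2,3,4}; column 1 has {2,3,5} — only 1 is left for (r5,c1).
row 5 has {1,2,3,4}; column 4 has {1,3,4} — only 5 is left for (r5,c4).
row 3 has {1,2,3,5}; column 1 has {1,2,3,5} — only 4 is left for (r3,c1).
row 4 has {1,3,4,5}; column 4 has {1,3,4,5} — only 2 is left for (r4,c4).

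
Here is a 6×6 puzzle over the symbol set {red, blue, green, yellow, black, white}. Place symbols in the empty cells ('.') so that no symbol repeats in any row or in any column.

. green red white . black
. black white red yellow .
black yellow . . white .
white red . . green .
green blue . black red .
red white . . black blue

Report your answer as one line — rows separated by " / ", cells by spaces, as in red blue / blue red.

yellow green red white blue black / blue black white red yellow green / black yellow blue green white red / white red black blue green yellow / green blue yellow black red white / red white green yellow black blue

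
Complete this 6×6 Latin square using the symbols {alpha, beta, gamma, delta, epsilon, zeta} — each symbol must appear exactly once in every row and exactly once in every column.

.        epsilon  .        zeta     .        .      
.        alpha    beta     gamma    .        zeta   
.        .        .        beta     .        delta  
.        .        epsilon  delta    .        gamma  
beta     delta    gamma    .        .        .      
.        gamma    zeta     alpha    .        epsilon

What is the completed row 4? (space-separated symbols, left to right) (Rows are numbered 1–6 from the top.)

zeta beta epsilon delta alpha gamma

(r3,c2) = zeta
(r3,c3) = alpha
(r4,c2) = beta
(r5,c4) = epsilon
(r5,c6) = alpha
(r6,c1) = delta
(r6,c5) = beta
(r1,c3) = delta
(r1,c6) = beta
(r2,c1) = epsilon
(r2,c5) = delta
(r3,c1) = gamma
(r3,c5) = epsilon
(r5,c5) = zeta
(r1,c1) = alpha
(r1,c5) = gamma
(r4,c1) = zeta
(r4,c5) = alpha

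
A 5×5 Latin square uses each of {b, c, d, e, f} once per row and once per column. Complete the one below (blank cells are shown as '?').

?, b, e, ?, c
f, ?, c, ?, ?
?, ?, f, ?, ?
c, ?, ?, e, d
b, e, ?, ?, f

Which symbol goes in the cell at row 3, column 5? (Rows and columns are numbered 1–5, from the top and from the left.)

b

(r1,c1) = d
(r1,c4) = f
(r2,c2) = d
(r2,c4) = b
(r2,c5) = e
(r3,c1) = e
(r3,c2) = c
(r3,c4) = d
(r3,c5) = b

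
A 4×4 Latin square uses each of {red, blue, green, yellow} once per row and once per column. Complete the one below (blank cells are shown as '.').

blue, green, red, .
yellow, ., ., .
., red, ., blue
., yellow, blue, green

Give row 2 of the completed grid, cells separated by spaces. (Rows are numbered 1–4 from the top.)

yellow blue green red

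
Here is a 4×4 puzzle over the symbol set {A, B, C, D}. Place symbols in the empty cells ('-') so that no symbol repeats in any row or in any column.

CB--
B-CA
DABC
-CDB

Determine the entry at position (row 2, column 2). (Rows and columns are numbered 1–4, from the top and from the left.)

(r1,c3) = A
(r1,c4) = D
(r2,c2) = D

D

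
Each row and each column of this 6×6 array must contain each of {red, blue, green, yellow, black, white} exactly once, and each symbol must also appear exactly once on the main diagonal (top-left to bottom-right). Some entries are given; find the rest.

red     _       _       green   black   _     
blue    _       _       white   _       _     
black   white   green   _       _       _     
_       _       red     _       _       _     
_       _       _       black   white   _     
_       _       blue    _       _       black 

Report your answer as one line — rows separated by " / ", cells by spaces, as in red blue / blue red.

red blue white green black yellow / blue yellow black white red green / black white green yellow blue red / yellow black red blue green white / green red yellow black white blue / white green blue red yellow black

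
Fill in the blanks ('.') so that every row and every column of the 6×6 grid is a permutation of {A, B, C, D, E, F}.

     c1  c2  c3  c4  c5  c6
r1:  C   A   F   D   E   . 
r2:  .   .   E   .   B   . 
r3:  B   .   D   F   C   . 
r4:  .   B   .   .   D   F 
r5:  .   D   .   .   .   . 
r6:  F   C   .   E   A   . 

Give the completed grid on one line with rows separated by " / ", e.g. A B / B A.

(r1,c6) = B
(r2,c2) = F
(r3,c2) = E
(r3,c6) = A
(r5,c5) = F
(r6,c3) = B
(r6,c6) = D
(r2,c6) = C
(r5,c6) = E
(r2,c4) = A
(r4,c4) = C
(r5,c1) = A
(r5,c3) = C
(r5,c4) = B
(r2,c1) = D
(r4,c1) = E
(r4,c3) = A

C A F D E B / D F E A B C / B E D F C A / E B A C D F / A D C B F E / F C B E A D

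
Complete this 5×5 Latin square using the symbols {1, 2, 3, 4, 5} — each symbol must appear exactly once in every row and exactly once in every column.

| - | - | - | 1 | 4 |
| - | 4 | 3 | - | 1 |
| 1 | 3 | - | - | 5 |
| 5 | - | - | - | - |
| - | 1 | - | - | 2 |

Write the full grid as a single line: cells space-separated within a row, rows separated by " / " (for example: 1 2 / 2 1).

(r2,c1) = 2
(r2,c4) = 5
(r4,c2) = 2
(r4,c5) = 3
(r1,c1) = 3
(r1,c2) = 5
(r1,c3) = 2
(r3,c3) = 4
(r3,c4) = 2
(r4,c3) = 1
(r4,c4) = 4
(r5,c1) = 4
(r5,c3) = 5
(r5,c4) = 3

3 5 2 1 4 / 2 4 3 5 1 / 1 3 4 2 5 / 5 2 1 4 3 / 4 1 5 3 2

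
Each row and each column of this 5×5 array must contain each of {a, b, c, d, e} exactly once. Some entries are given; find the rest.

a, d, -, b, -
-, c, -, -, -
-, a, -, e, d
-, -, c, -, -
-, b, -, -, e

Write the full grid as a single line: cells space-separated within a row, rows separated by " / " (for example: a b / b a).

Cell (r1,c3): row 1 has {a,b,d}; column 3 has {c} → e.
Cell (r1,c5): row 1 has {a,b,d,e}; column 5 has {d,e} → c.
Cell (r3,c3): row 3 has {a,d,e}; column 3 has {c,e} → b.
Cell (r4,c2): row 4 has {c}; column 2 has {a,b,c,d} → e.
Cell (r3,c1): row 3 has {a,b,d,e}; column 1 has {a} → c.
Cell (r5,c1): row 5 has {b,e}; column 1 has {a,c} → d.
Cell (r5,c3): row 5 has {b,d,e}; column 3 has {b,c,e} → a.
Cell (r5,c4): row 5 has {a,b,d,e}; column 4 has {b,e} → c.
Cell (r2,c3): row 2 has {c}; column 3 has {a,b,c,e} → d.
Cell (r2,c4): row 2 has {c,d}; column 4 has {b,c,e} → a.
Cell (r2,c5): row 2 has {a,c,d}; column 5 has {c,d,e} → b.
Cell (r4,c1): row 4 has {c,e}; column 1 has {a,c,d} → b.
Cell (r4,c4): row 4 has {b,c,e}; column 4 has {a,b,c,e} → d.
Cell (r4,c5): row 4 has {b,c,d,e}; column 5 has {b,c,d,e} → a.
Cell (r2,c1): row 2 has {a,b,c,d}; column 1 has {a,b,c,d} → e.

a d e b c / e c d a b / c a b e d / b e c d a / d b a c e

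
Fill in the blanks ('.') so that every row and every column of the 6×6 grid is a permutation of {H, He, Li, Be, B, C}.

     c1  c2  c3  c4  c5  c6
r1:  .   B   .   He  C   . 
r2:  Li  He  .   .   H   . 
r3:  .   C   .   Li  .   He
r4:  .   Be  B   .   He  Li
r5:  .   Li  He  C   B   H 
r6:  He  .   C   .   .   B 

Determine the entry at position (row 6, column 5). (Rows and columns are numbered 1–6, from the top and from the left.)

Li

(r1,c6) = Be
(r2,c3) = Be
(r2,c4) = B
(r2,c6) = C
(r3,c3) = H
(r3,c5) = Be
(r4,c4) = H
(r5,c1) = Be
(r6,c2) = H
(r6,c4) = Be
(r6,c5) = Li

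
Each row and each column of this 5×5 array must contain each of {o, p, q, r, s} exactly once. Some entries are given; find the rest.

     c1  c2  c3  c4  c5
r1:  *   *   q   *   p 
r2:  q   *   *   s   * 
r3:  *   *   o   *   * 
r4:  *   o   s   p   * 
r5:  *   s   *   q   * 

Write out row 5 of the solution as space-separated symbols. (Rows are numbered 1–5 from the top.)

o s p q r

Cell (r1,c2): row 1 has {p,q}; column 2 has {o,s} → r.
Cell (r1,c4): row 1 has {p,q,r}; column 4 has {p,q,s} → o.
Cell (r2,c2): row 2 has {q,s}; column 2 has {o,r,s} → p.
Cell (r2,c3): row 2 has {p,q,s}; column 3 has {o,q,s} → r.
Cell (r2,c5): row 2 has {p,q,r,s}; column 5 has {p} → o.
Cell (r3,c2): row 3 has {o}; column 2 has {o,p,r,s} → q.
Cell (r3,c4): row 3 has {o,q}; column 4 has {o,p,q,s} → r.
Cell (r3,c5): row 3 has {o,q,r}; column 5 has {o,p} → s.
Cell (r4,c1): row 4 has {o,p,s}; column 1 has {q} → r.
Cell (r4,c5): row 4 has {o,p,r,s}; column 5 has {o,p,s} → q.
Cell (r5,c3): row 5 has {q,s}; column 3 has {o,q,r,s} → p.
Cell (r5,c5): row 5 has {p,q,s}; column 5 has {o,p,q,s} → r.
Cell (r1,c1): row 1 has {o,p,q,r}; column 1 has {q,r} → s.
Cell (r3,c1): row 3 has {o,q,r,s}; column 1 has {q,r,s} → p.
Cell (r5,c1): row 5 has {p,q,r,s}; column 1 has {p,q,r,s} → o.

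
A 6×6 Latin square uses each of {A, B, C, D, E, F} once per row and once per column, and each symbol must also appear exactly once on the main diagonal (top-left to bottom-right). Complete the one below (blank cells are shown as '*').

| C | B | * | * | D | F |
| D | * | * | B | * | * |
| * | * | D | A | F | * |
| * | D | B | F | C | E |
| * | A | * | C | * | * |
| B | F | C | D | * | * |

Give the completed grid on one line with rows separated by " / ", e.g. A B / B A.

C B A E D F / D E F B A C / E C D A F B / A D B F C E / F A E C B D / B F C D E A

Cell (r1,c4): row 1 has {B,C,D,F}; column 4 has {A,B,C,D,F} → E.
Cell (r2,c2): row 2 has {B,D}; column 2 has {A,B,D,F}; the diagonal has {C,D,F} → E.
Cell (r2,c5): row 2 has {B,D,E}; column 5 has {C,D,F} → A.
Cell (r2,c6): row 2 has {A,B,D,E}; column 6 has {E,F} → C.
Cell (r3,c1): row 3 has {A,D,F}; column 1 has {B,C,D} → E.
Cell (r3,c2): row 3 has {A,D,E,F}; column 2 has {A,B,D,E,F} → C.
Cell (r3,c6): row 3 has {A,C,D,E,F}; column 6 has {C,E,F} → B.
Cell (r4,c1): row 4 has {B,C,D,E,F}; column 1 has {B,C,D,E} → A.
Cell (r5,c1): row 5 has {A,C}; column 1 has {A,B,C,D,E} → F.
Cell (r5,c3): row 5 has {A,C,F}; column 3 has {B,C,D} → E.
Cell (r5,c5): row 5 has {A,C,E,F}; column 5 has {A,C,D,F}; the diagonal has {C,D,E,F} → B.
Cell (r5,c6): row 5 has {A,B,C,E,F}; column 6 has {B,C,E,F} → D.
Cell (r6,c5): row 6 has {B,C,D,F}; column 5 has {A,B,C,D,F} → E.
Cell (r6,c6): row 6 has {B,C,D,E,F}; column 6 has {B,C,D,E,F}; the diagonal has {B,C,D,E,F} → A.
Cell (r1,c3): row 1 has {B,C,D,E,F}; column 3 has {B,C,D,E} → A.
Cell (r2,c3): row 2 has {A,B,C,D,E}; column 3 has {A,B,C,D,E} → F.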